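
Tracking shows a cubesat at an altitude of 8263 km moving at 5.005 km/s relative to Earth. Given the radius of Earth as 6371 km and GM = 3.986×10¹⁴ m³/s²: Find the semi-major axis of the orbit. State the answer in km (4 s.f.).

r = 6371 + 8263 = 14634 km = 1.463×10⁷ m.
Specific orbital energy ε = v²/2 − μ/r = (5005)²/2 − 3.986×10¹⁴/1.463×10⁷ = -1.471×10⁷ J/kg.
Since ε = −μ/(2a), a = −μ/(2ε) = 1.355×10⁷ m = 13546 km.

a ≈ 13550 km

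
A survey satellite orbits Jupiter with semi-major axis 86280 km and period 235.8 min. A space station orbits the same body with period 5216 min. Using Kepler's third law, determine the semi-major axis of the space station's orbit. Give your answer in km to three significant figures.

a₂ ≈ 6.80×10⁵ km

Kepler's third law: a³ ∝ T², so a₂ = a₁ (T₂/T₁)^(2/3).
T₂/T₁ = 22.12, (T₂/T₁)^(2/3) = 7.880.
a₂ = 86280 × 7.880 = 6.799×10⁵ km.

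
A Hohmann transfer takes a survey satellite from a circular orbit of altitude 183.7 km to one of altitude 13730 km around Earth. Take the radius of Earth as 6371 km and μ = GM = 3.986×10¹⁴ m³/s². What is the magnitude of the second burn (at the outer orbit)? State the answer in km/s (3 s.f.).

Δv ≈ 1.33 km/s

r₁ = 6371 + 183.7 = 6554.7 km = 6.5547×10⁶ m.
r₂ = 6371 + 13730 = 20101 km = 2.0101×10⁷ m.
Transfer ellipse a_t = (r₁ + r₂)/2 = 1.333×10⁷ m.
At r₁: circular v_c1 = √(μ/r₁) = 7798 m/s; transfer-perigee v_p = √[μ(2/r₁ − 1/a_t)] = 9577 m/s.
At r₂: circular v_c2 = √(μ/r₂) = 4453 m/s; transfer-apogee v_a = √[μ(2/r₂ − 1/a_t)] = 3123 m/s.
Δv₂ = v_c2 − v_a = 1330 m/s.
= 1.330 km/s.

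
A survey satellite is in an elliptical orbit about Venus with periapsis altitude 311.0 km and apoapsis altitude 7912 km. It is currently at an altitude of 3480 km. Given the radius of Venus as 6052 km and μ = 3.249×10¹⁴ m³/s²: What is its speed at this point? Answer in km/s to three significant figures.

r_p = 6052 + 311.0 = 6363.0 km = 6.3630×10⁶ m.
r_a = 6052 + 7912 = 13964 km = 1.3964×10⁷ m.
r = 6052 + 3480 = 9532.0 km = 9.532×10⁶ m.
Semi-major axis a = (r_p + r_a)/2 = 10164 km = 1.016×10⁷ m.
Vis-viva: v² = μ(2/r − 1/a) = 3.249×10¹⁴ × (2.098×10⁻⁷ − 9.839×10⁻⁸) = 3.620×10⁷ m²/s².
v = 6017 m/s = 6.017 km/s.

v ≈ 6.02 km/s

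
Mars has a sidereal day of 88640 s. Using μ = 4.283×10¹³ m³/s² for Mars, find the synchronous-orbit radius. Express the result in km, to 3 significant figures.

A synchronous orbit has period T, so by Kepler's third law a = (μT²/4π²)^(1/3).
μT²/4π² = 4.283×10¹³ × (8.864×10⁴)² / 39.48 = 8.524×10²¹ m³.
a = 2.043×10⁷ m = 20428 km.

r_sync ≈ 20400 km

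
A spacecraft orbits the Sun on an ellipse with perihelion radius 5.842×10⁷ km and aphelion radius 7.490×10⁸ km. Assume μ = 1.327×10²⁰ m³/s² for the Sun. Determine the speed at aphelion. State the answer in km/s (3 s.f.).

Semi-major axis a = (r_p + r_a)/2 = 4.0371×10⁸ km = 4.037×10¹¹ m.
Vis-viva: v² = μ(2/r − 1/a) = 1.327×10²⁰ × (2.670×10⁻¹² − 2.477×10⁻¹²) = 2.564×10⁷ m²/s².
v = 5063 m/s = 5.063 km/s.

v ≈ 5.06 km/s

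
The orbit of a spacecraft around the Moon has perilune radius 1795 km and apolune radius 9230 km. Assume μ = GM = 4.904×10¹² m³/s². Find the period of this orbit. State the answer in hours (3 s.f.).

Semi-major axis a = (r_p + r_a)/2 = (1795.0 + 9230.0)/2 = 5512.5 km = 5.512×10⁶ m.
By Kepler's third law T = 2π√(a³/μ) = 2π × 5.845×10³ = 3.672×10⁴ s.
= 10.20 hours.

T ≈ 10.2 hours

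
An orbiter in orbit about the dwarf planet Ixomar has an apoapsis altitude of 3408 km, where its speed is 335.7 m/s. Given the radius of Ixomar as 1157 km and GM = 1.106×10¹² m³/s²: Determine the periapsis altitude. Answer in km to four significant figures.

r_a = 1157 + 3408 = 4565.0 km = 4.565×10⁶ m.
Specific energy ε = v²/2 − μ/r = -1.859×10⁵ J/kg, so a = −μ/(2ε) = 2.974×10⁶ m.
The apsides satisfy r_p + r_a = 2a, so the periapsis radius is 2a − r_a = 1.383×10⁶ m = 1383.4 km.
Periapsis altitude = 1383.4 − 1157 = 226.44 km.

periapsis altitude ≈ 226.4 km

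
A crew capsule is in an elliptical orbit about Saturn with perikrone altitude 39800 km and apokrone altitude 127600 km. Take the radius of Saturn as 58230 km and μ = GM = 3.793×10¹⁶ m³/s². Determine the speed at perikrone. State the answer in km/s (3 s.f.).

v ≈ 22.5 km/s

r_p = 58230 + 39800 = 98030 km = 9.8030×10⁷ m.
r_a = 58230 + 127600 = 185830 km = 1.8583×10⁸ m.
Semi-major axis a = (r_p + r_a)/2 = 1.4193×10⁵ km = 1.419×10⁸ m.
Vis-viva: v² = μ(2/r − 1/a) = 3.793×10¹⁶ × (2.040×10⁻⁸ − 7.046×10⁻⁹) = 5.066×10⁸ m²/s².
v = 22510 m/s = 22.51 km/s.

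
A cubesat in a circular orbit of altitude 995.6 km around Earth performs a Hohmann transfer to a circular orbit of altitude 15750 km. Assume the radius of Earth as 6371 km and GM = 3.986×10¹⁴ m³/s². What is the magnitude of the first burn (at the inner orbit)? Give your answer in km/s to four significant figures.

Δv ≈ 1.654 km/s

r₁ = 6371 + 995.6 = 7366.6 km = 7.3666×10⁶ m.
r₂ = 6371 + 15750 = 22121 km = 2.2121×10⁷ m.
Transfer ellipse a_t = (r₁ + r₂)/2 = 1.474×10⁷ m.
At r₁: circular v_c1 = √(μ/r₁) = 7356 m/s; transfer-perigee v_p = √[μ(2/r₁ − 1/a_t)] = 9010 m/s.
Δv₁ = v_p − v_c1 = 1654 m/s.
= 1.654 km/s.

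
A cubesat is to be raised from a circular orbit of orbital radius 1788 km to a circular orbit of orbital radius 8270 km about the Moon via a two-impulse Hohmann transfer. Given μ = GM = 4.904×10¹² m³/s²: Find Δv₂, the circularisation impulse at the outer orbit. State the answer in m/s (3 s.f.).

Δv ≈ 311 m/s

r₁ = 1788 km = 1.788×10⁶ m.
r₂ = 8270 km = 8.270×10⁶ m.
Transfer ellipse a_t = (r₁ + r₂)/2 = 5.029×10⁶ m.
At r₁: circular v_c1 = √(μ/r₁) = 1656 m/s; transfer-perilune v_p = √[μ(2/r₁ − 1/a_t)] = 2124 m/s.
At r₂: circular v_c2 = √(μ/r₂) = 770.1 m/s; transfer-apolune v_a = √[μ(2/r₂ − 1/a_t)] = 459.2 m/s.
Δv₂ = v_c2 − v_a = 310.9 m/s.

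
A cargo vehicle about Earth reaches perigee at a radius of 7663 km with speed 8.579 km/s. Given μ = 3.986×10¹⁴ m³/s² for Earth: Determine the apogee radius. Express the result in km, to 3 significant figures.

r_p = 7.663×10⁶ m.
Specific energy ε = v²/2 − μ/r = -1.522×10⁷ J/kg, so a = −μ/(2ε) = 1.310×10⁷ m.
The apsides satisfy r_p + r_a = 2a, so the apogee radius is 2a − r_p = 1.853×10⁷ m = 18532 km.

apogee radius ≈ 18500 km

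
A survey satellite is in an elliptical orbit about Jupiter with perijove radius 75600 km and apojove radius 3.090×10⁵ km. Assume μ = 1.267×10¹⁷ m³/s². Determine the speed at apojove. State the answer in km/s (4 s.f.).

Semi-major axis a = (r_p + r_a)/2 = 1.9230×10⁵ km = 1.923×10⁸ m.
Vis-viva: v² = μ(2/r − 1/a) = 1.267×10¹⁷ × (6.472×10⁻⁹ − 5.200×10⁻⁹) = 1.612×10⁸ m²/s².
v = 12700 m/s = 12.70 km/s.

v ≈ 12.70 km/s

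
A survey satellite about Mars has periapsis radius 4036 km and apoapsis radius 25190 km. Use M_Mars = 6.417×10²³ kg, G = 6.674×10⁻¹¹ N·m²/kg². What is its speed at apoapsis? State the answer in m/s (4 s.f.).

v ≈ 685.3 m/s

μ = GM = 6.674×10⁻¹¹ × 6.417×10²³ = 4.283×10¹³ m³/s².
Semi-major axis a = (r_p + r_a)/2 = 14613 km = 1.461×10⁷ m.
Vis-viva: v² = μ(2/r − 1/a) = 4.283×10¹³ × (7.940×10⁻⁸ − 6.843×10⁻⁸) = 4.696×10⁵ m²/s².
v = 685.3 m/s.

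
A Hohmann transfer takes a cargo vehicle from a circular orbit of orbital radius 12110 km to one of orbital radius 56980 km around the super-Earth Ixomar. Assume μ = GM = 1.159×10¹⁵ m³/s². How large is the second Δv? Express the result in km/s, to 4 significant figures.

r₁ = 12110 km = 1.211×10⁷ m.
r₂ = 56980 km = 5.698×10⁷ m.
Transfer ellipse a_t = (r₁ + r₂)/2 = 3.454×10⁷ m.
At r₁: circular v_c1 = √(μ/r₁) = 9783 m/s; transfer-periapsis v_p = √[μ(2/r₁ − 1/a_t)] = 12560 m/s.
At r₂: circular v_c2 = √(μ/r₂) = 4510 m/s; transfer-apoapsis v_a = √[μ(2/r₂ − 1/a_t)] = 2670 m/s.
Δv₂ = v_c2 − v_a = 1840 m/s.
= 1.840 km/s.

Δv ≈ 1.840 km/s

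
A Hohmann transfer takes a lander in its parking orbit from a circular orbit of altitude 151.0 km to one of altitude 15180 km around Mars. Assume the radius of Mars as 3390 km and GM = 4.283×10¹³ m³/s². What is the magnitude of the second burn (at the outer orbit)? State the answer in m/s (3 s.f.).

Δv ≈ 659 m/s

r₁ = 3390 + 151.0 = 3541.0 km = 3.5410×10⁶ m.
r₂ = 3390 + 15180 = 18570 km = 1.8570×10⁷ m.
Transfer ellipse a_t = (r₁ + r₂)/2 = 1.106×10⁷ m.
At r₁: circular v_c1 = √(μ/r₁) = 3478 m/s; transfer-periapsis v_p = √[μ(2/r₁ − 1/a_t)] = 4507 m/s.
At r₂: circular v_c2 = √(μ/r₂) = 1519 m/s; transfer-apoapsis v_a = √[μ(2/r₂ − 1/a_t)] = 859.5 m/s.
Δv₂ = v_c2 − v_a = 659.2 m/s.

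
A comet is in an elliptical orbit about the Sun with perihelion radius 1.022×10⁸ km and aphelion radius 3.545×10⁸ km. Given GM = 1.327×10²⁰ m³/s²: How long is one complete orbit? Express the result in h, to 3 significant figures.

T ≈ 16500 h

Semi-major axis a = (r_p + r_a)/2 = (1.0220×10⁸ + 3.5450×10⁸)/2 = 2.2835×10⁸ km = 2.284×10¹¹ m.
By Kepler's third law T = 2π√(a³/μ) = 2π × 9.473×10⁶ = 5.952×10⁷ s.
= 16530 h.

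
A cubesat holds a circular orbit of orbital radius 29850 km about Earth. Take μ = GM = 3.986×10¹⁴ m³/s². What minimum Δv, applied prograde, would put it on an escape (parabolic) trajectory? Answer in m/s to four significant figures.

r = 29850 km = 2.985×10⁷ m.
Circular speed v_c = √(μ/r) = 3654 m/s.
Escape speed v_esc = √(2μ/r) = √2 × v_c = 5168 m/s.
Δv = v_esc − v_c = 1514 m/s.

Δv ≈ 1514 m/s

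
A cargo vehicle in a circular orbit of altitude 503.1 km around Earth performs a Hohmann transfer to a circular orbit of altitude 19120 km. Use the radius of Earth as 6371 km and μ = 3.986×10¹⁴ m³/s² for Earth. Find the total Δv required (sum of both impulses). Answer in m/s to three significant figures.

r₁ = 6371 + 503.1 = 6874.1 km = 6.8741×10⁶ m.
r₂ = 6371 + 19120 = 25491 km = 2.5491×10⁷ m.
Transfer ellipse a_t = (r₁ + r₂)/2 = 1.618×10⁷ m.
At r₁: circular v_c1 = √(μ/r₁) = 7615 m/s; transfer-perigee v_p = √[μ(2/r₁ − 1/a_t)] = 9557 m/s.
Δv₁ = v_p − v_c1 = 1942 m/s.
At r₂: circular v_c2 = √(μ/r₂) = 3954 m/s; transfer-apogee v_a = √[μ(2/r₂ − 1/a_t)] = 2577 m/s.
Δv₂ = v_c2 − v_a = 1377 m/s.
Total Δv = Δv₁ + Δv₂ = 3319 m/s.

Δv_total ≈ 3320 m/s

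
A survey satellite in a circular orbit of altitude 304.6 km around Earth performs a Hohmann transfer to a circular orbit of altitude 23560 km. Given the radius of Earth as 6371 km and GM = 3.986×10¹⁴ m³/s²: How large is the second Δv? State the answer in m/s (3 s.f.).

r₁ = 6371 + 304.6 = 6675.6 km = 6.6756×10⁶ m.
r₂ = 6371 + 23560 = 29931 km = 2.9931×10⁷ m.
Transfer ellipse a_t = (r₁ + r₂)/2 = 1.830×10⁷ m.
At r₁: circular v_c1 = √(μ/r₁) = 7727 m/s; transfer-perigee v_p = √[μ(2/r₁ − 1/a_t)] = 9881 m/s.
At r₂: circular v_c2 = √(μ/r₂) = 3649 m/s; transfer-apogee v_a = √[μ(2/r₂ − 1/a_t)] = 2204 m/s.
Δv₂ = v_c2 − v_a = 1445 m/s.

Δv ≈ 1450 m/s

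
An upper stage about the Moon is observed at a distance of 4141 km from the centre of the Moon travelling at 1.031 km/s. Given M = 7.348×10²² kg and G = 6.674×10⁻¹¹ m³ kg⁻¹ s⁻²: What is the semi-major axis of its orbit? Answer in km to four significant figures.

μ = GM = 6.674×10⁻¹¹ × 7.348×10²² = 4.904×10¹² m³/s².
r = 4.141×10⁶ m.
Specific orbital energy ε = v²/2 − μ/r = (1031)²/2 − 4.904×10¹²/4.141×10⁶ = -6.528×10⁵ J/kg.
Since ε = −μ/(2a), a = −μ/(2ε) = 3.756×10⁶ m = 3756.2 km.

a ≈ 3756 km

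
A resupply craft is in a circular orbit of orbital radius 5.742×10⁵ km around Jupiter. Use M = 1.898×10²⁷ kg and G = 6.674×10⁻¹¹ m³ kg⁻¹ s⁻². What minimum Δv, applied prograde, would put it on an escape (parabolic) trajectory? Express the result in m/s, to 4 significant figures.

Δv ≈ 6152 m/s

μ = GM = 6.674×10⁻¹¹ × 1.898×10²⁷ = 1.267×10¹⁷ m³/s².
r = 5.742×10⁵ km = 5.742×10⁸ m.
Circular speed v_c = √(μ/r) = 14850 m/s.
Escape speed v_esc = √(2μ/r) = √2 × v_c = 21010 m/s.
Δv = v_esc − v_c = 6152 m/s.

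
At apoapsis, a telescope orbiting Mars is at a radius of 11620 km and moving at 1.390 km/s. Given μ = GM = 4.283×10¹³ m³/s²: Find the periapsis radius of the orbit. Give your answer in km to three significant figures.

periapsis radius ≈ 4130 km

r_a = 1.162×10⁷ m.
Specific energy ε = v²/2 − μ/r = -2.720×10⁶ J/kg, so a = −μ/(2ε) = 7.874×10⁶ m.
The apsides satisfy r_p + r_a = 2a, so the periapsis radius is 2a − r_a = 4.127×10⁶ m = 4127.3 km.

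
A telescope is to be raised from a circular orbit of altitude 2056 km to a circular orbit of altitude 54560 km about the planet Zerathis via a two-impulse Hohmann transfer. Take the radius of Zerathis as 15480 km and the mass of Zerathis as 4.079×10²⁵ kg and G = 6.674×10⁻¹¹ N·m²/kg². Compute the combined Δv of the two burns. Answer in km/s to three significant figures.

Δv_total ≈ 5.59 km/s

μ = GM = 6.674×10⁻¹¹ × 4.079×10²⁵ = 2.722×10¹⁵ m³/s².
r₁ = 15480 + 2056 = 17536 km = 1.7536×10⁷ m.
r₂ = 15480 + 54560 = 70040 km = 7.0040×10⁷ m.
Transfer ellipse a_t = (r₁ + r₂)/2 = 4.379×10⁷ m.
At r₁: circular v_c1 = √(μ/r₁) = 12460 m/s; transfer-periapsis v_p = √[μ(2/r₁ − 1/a_t)] = 15760 m/s.
Δv₁ = v_p − v_c1 = 3298 m/s.
At r₂: circular v_c2 = √(μ/r₂) = 6234 m/s; transfer-apoapsis v_a = √[μ(2/r₂ − 1/a_t)] = 3945 m/s.
Δv₂ = v_c2 − v_a = 2289 m/s.
Total Δv = Δv₁ + Δv₂ = 5587 m/s = 5.587 km/s.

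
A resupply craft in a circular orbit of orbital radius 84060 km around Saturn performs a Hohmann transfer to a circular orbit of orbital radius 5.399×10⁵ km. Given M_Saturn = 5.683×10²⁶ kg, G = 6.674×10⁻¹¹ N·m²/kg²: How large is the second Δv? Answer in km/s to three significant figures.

μ = GM = 6.674×10⁻¹¹ × 5.683×10²⁶ = 3.793×10¹⁶ m³/s².
r₁ = 84060 km = 8.406×10⁷ m.
r₂ = 5.399×10⁵ km = 5.399×10⁸ m.
Transfer ellipse a_t = (r₁ + r₂)/2 = 3.120×10⁸ m.
At r₁: circular v_c1 = √(μ/r₁) = 21240 m/s; transfer-perikrone v_p = √[μ(2/r₁ − 1/a_t)] = 27940 m/s.
At r₂: circular v_c2 = √(μ/r₂) = 8382 m/s; transfer-apokrone v_a = √[μ(2/r₂ − 1/a_t)] = 4351 m/s.
Δv₂ = v_c2 − v_a = 4031 m/s.
= 4.031 km/s.

Δv ≈ 4.03 km/s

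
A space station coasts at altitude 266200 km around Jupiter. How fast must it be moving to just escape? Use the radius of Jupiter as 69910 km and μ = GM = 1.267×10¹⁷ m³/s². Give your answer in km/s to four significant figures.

r = 69910 + 266200 = 336110 km = 3.3611×10⁸ m.
Escape speed v_esc = √(2μ/r) = √(2 × 1.267×10¹⁷ / 3.361×10⁸) = √(7.539×10⁸) = 27460 m/s.
= 27.46 km/s.

v_esc ≈ 27.46 km/s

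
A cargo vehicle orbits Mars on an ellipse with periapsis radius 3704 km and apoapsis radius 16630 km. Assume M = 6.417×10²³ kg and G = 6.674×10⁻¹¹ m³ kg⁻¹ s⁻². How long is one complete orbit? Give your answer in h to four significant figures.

T ≈ 8.646 h

μ = GM = 6.674×10⁻¹¹ × 6.417×10²³ = 4.283×10¹³ m³/s².
Semi-major axis a = (r_p + r_a)/2 = (3704.0 + 16630)/2 = 10167 km = 1.017×10⁷ m.
By Kepler's third law T = 2π√(a³/μ) = 2π × 4.954×10³ = 3.113×10⁴ s.
= 8.646 h.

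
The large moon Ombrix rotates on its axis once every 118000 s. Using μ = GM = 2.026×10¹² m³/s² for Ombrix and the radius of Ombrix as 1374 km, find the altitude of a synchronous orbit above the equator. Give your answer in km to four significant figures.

A synchronous orbit has period T, so by Kepler's third law a = (μT²/4π²)^(1/3).
μT²/4π² = 2.026×10¹² × (1.180×10⁵)² / 39.48 = 7.146×10²⁰ m³.
a = 8.940×10⁶ m = 8940.2 km.
Altitude h = a − R = 8940.2 − 1374 = 7566.2 km.

h_sync ≈ 7566 km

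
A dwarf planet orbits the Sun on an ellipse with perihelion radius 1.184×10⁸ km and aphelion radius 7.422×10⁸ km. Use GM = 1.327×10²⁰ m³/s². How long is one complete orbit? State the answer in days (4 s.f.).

Semi-major axis a = (r_p + r_a)/2 = (1.1840×10⁸ + 7.4220×10⁸)/2 = 4.3030×10⁸ km = 4.303×10¹¹ m.
By Kepler's third law T = 2π√(a³/μ) = 2π × 2.450×10⁷ = 1.540×10⁸ s.
= 1782 days.

T ≈ 1782 days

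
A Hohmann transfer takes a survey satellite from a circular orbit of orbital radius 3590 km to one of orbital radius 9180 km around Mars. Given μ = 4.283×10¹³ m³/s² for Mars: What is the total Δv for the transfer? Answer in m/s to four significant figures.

Δv_total ≈ 1228 m/s

r₁ = 3590 km = 3.590×10⁶ m.
r₂ = 9180 km = 9.180×10⁶ m.
Transfer ellipse a_t = (r₁ + r₂)/2 = 6.385×10⁶ m.
At r₁: circular v_c1 = √(μ/r₁) = 3454 m/s; transfer-periapsis v_p = √[μ(2/r₁ − 1/a_t)] = 4142 m/s.
Δv₁ = v_p − v_c1 = 687.6 m/s.
At r₂: circular v_c2 = √(μ/r₂) = 2160 m/s; transfer-apoapsis v_a = √[μ(2/r₂ − 1/a_t)] = 1620 m/s.
Δv₂ = v_c2 − v_a = 540.4 m/s.
Total Δv = Δv₁ + Δv₂ = 1228 m/s.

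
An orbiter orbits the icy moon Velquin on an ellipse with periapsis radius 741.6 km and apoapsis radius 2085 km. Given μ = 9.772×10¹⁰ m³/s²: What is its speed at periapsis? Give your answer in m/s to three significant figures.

Semi-major axis a = (r_p + r_a)/2 = 1413.3 km = 1.413×10⁶ m.
Vis-viva: v² = μ(2/r − 1/a) = 9.772×10¹⁰ × (2.697×10⁻⁶ − 7.076×10⁻⁷) = 1.944×10⁵ m²/s².
v = 440.9 m/s.

v ≈ 441 m/s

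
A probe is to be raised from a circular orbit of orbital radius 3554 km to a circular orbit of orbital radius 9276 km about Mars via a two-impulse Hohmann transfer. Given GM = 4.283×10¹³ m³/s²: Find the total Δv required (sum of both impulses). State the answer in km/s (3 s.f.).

Δv_total ≈ 1.25 km/s

r₁ = 3554 km = 3.554×10⁶ m.
r₂ = 9276 km = 9.276×10⁶ m.
Transfer ellipse a_t = (r₁ + r₂)/2 = 6.415×10⁶ m.
At r₁: circular v_c1 = √(μ/r₁) = 3471 m/s; transfer-periapsis v_p = √[μ(2/r₁ − 1/a_t)] = 4174 m/s.
Δv₁ = v_p − v_c1 = 702.9 m/s.
At r₂: circular v_c2 = √(μ/r₂) = 2149 m/s; transfer-apoapsis v_a = √[μ(2/r₂ − 1/a_t)] = 1599 m/s.
Δv₂ = v_c2 − v_a = 549.4 m/s.
Total Δv = Δv₁ + Δv₂ = 1252 m/s = 1.252 km/s.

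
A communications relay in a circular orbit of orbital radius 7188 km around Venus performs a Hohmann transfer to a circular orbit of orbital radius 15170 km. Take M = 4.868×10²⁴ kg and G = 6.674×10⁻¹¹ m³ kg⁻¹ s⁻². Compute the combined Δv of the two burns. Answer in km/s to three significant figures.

μ = GM = 6.674×10⁻¹¹ × 4.868×10²⁴ = 3.249×10¹⁴ m³/s².
r₁ = 7188 km = 7.188×10⁶ m.
r₂ = 15170 km = 1.517×10⁷ m.
Transfer ellipse a_t = (r₁ + r₂)/2 = 1.118×10⁷ m.
At r₁: circular v_c1 = √(μ/r₁) = 6723 m/s; transfer-periapsis v_p = √[μ(2/r₁ − 1/a_t)] = 7832 m/s.
Δv₁ = v_p − v_c1 = 1109 m/s.
At r₂: circular v_c2 = √(μ/r₂) = 4628 m/s; transfer-apoapsis v_a = √[μ(2/r₂ − 1/a_t)] = 3711 m/s.
Δv₂ = v_c2 − v_a = 916.9 m/s.
Total Δv = Δv₁ + Δv₂ = 2026 m/s = 2.026 km/s.

Δv_total ≈ 2.03 km/s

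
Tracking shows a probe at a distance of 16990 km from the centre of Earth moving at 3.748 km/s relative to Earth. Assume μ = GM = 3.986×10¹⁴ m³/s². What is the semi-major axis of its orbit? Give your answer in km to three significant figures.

a ≈ 12100 km

r = 1.699×10⁷ m.
Specific orbital energy ε = v²/2 − μ/r = (3748)²/2 − 3.986×10¹⁴/1.699×10⁷ = -1.644×10⁷ J/kg.
Since ε = −μ/(2a), a = −μ/(2ε) = 1.213×10⁷ m = 12125 km.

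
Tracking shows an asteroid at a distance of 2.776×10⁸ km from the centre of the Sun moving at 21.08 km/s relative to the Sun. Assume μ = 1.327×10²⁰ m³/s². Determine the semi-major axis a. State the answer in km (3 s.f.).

r = 2.776×10¹¹ m.
Specific orbital energy ε = v²/2 − μ/r = (21080)²/2 − 1.327×10²⁰/2.776×10¹¹ = -2.558×10⁸ J/kg.
Since ε = −μ/(2a), a = −μ/(2ε) = 2.593×10¹¹ m = 2.5934×10⁸ km.

a ≈ 2.59×10⁸ km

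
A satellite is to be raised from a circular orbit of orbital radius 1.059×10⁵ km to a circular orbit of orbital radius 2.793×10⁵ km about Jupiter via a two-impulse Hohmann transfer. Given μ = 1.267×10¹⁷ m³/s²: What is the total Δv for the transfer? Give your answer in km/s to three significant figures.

Δv_total ≈ 12.6 km/s

r₁ = 1.059×10⁵ km = 1.059×10⁸ m.
r₂ = 2.793×10⁵ km = 2.793×10⁸ m.
Transfer ellipse a_t = (r₁ + r₂)/2 = 1.926×10⁸ m.
At r₁: circular v_c1 = √(μ/r₁) = 34590 m/s; transfer-perijove v_p = √[μ(2/r₁ − 1/a_t)] = 41650 m/s.
Δv₁ = v_p − v_c1 = 7064 m/s.
At r₂: circular v_c2 = √(μ/r₂) = 21300 m/s; transfer-apojove v_a = √[μ(2/r₂ − 1/a_t)] = 15790 m/s.
Δv₂ = v_c2 − v_a = 5505 m/s.
Total Δv = Δv₁ + Δv₂ = 12570 m/s = 12.57 km/s.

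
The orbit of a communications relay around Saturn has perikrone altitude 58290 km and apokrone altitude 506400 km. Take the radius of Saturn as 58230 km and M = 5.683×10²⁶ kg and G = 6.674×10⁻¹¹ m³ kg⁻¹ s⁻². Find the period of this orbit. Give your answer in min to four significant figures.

μ = GM = 6.674×10⁻¹¹ × 5.683×10²⁶ = 3.793×10¹⁶ m³/s².
r_p = 58230 + 58290 = 116520 km = 1.1652×10⁸ m.
r_a = 58230 + 506400 = 564630 km = 5.6463×10⁸ m.
Semi-major axis a = (r_p + r_a)/2 = (1.1652×10⁵ + 5.6463×10⁵)/2 = 3.4058×10⁵ km = 3.406×10⁸ m.
By Kepler's third law T = 2π√(a³/μ) = 2π × 3.227×10⁴ = 2.028×10⁵ s.
= 3380 min.

T ≈ 3380 min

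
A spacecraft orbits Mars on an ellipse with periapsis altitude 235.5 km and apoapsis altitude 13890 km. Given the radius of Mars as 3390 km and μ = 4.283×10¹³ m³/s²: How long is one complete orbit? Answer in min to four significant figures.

r_p = 3390 + 235.5 = 3625.5 km = 3.6255×10⁶ m.
r_a = 3390 + 13890 = 17280 km = 1.7280×10⁷ m.
Semi-major axis a = (r_p + r_a)/2 = (3625.5 + 17280)/2 = 10453 km = 1.045×10⁷ m.
By Kepler's third law T = 2π√(a³/μ) = 2π × 5.164×10³ = 3.245×10⁴ s.
= 540.8 min.

T ≈ 540.8 min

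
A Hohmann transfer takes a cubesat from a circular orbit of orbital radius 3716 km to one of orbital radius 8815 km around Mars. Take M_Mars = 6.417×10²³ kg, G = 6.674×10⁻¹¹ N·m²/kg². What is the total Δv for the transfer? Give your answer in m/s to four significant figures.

μ = GM = 6.674×10⁻¹¹ × 6.417×10²³ = 4.283×10¹³ m³/s².
r₁ = 3716 km = 3.716×10⁶ m.
r₂ = 8815 km = 8.815×10⁶ m.
Transfer ellipse a_t = (r₁ + r₂)/2 = 6.266×10⁶ m.
At r₁: circular v_c1 = √(μ/r₁) = 3395 m/s; transfer-periapsis v_p = √[μ(2/r₁ − 1/a_t)] = 4027 m/s.
Δv₁ = v_p − v_c1 = 631.9 m/s.
At r₂: circular v_c2 = √(μ/r₂) = 2204 m/s; transfer-apoapsis v_a = √[μ(2/r₂ − 1/a_t)] = 1697 m/s.
Δv₂ = v_c2 − v_a = 506.7 m/s.
Total Δv = Δv₁ + Δv₂ = 1139 m/s.

Δv_total ≈ 1139 m/s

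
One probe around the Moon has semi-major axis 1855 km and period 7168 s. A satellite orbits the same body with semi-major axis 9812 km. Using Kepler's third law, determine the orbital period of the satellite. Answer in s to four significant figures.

T₂ ≈ 87200 s

Kepler's third law: T² ∝ a³, so T₂ = T₁ (a₂/a₁)^(3/2).
a₂/a₁ = 5.289, (a₂/a₁)^(3/2) = 12.17.
T₂ = 7168 × 12.17 = 87200 s.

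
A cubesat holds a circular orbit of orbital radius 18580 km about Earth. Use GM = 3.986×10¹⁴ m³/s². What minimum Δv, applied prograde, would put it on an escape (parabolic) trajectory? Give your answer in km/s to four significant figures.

r = 18580 km = 1.858×10⁷ m.
Circular speed v_c = √(μ/r) = 4632 m/s.
Escape speed v_esc = √(2μ/r) = √2 × v_c = 6550 m/s.
Δv = v_esc − v_c = 1919 m/s = 1.919 km/s.

Δv ≈ 1.919 km/s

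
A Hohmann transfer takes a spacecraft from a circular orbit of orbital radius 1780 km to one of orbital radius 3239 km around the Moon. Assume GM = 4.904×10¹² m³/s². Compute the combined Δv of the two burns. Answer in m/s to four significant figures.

Δv_total ≈ 420.0 m/s

r₁ = 1780 km = 1.780×10⁶ m.
r₂ = 3239 km = 3.239×10⁶ m.
Transfer ellipse a_t = (r₁ + r₂)/2 = 2.510×10⁶ m.
At r₁: circular v_c1 = √(μ/r₁) = 1660 m/s; transfer-perilune v_p = √[μ(2/r₁ − 1/a_t)] = 1886 m/s.
Δv₁ = v_p − v_c1 = 225.9 m/s.
At r₂: circular v_c2 = √(μ/r₂) = 1230 m/s; transfer-apolune v_a = √[μ(2/r₂ − 1/a_t)] = 1036 m/s.
Δv₂ = v_c2 − v_a = 194.2 m/s.
Total Δv = Δv₁ + Δv₂ = 420.0 m/s.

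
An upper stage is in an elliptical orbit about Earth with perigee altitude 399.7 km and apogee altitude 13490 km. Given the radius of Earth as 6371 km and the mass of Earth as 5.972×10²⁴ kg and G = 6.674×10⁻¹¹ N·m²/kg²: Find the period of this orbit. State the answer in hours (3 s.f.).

μ = GM = 6.674×10⁻¹¹ × 5.972×10²⁴ = 3.986×10¹⁴ m³/s².
r_p = 6371 + 399.7 = 6770.7 km = 6.7707×10⁶ m.
r_a = 6371 + 13490 = 19861 km = 1.9861×10⁷ m.
Semi-major axis a = (r_p + r_a)/2 = (6770.7 + 19861)/2 = 13316 km = 1.332×10⁷ m.
By Kepler's third law T = 2π√(a³/μ) = 2π × 2.434×10³ = 1.529×10⁴ s.
= 4.248 hours.

T ≈ 4.25 hours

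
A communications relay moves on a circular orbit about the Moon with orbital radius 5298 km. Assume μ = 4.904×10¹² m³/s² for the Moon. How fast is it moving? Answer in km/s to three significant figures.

v ≈ 0.962 km/s

r = 5298 km = 5.298×10⁶ m.
For a circular orbit v = √(μ/r) = √(4.904×10¹² / 5.298×10⁶) = √(9.256×10⁵) = 962.1 m/s.
That is 0.9621 km/s.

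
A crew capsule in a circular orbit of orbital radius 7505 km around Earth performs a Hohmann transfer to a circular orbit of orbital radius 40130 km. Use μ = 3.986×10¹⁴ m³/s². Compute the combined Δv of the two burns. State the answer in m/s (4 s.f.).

Δv_total ≈ 3554 m/s

r₁ = 7505 km = 7.505×10⁶ m.
r₂ = 40130 km = 4.013×10⁷ m.
Transfer ellipse a_t = (r₁ + r₂)/2 = 2.382×10⁷ m.
At r₁: circular v_c1 = √(μ/r₁) = 7288 m/s; transfer-perigee v_p = √[μ(2/r₁ − 1/a_t)] = 9460 m/s.
Δv₁ = v_p − v_c1 = 2172 m/s.
At r₂: circular v_c2 = √(μ/r₂) = 3152 m/s; transfer-apogee v_a = √[μ(2/r₂ − 1/a_t)] = 1769 m/s.
Δv₂ = v_c2 − v_a = 1382 m/s.
Total Δv = Δv₁ + Δv₂ = 3554 m/s.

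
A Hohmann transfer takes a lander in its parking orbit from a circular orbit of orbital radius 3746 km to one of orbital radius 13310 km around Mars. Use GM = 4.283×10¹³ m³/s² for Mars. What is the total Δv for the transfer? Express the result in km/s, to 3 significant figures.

r₁ = 3746 km = 3.746×10⁶ m.
r₂ = 13310 km = 1.331×10⁷ m.
Transfer ellipse a_t = (r₁ + r₂)/2 = 8.528×10⁶ m.
At r₁: circular v_c1 = √(μ/r₁) = 3381 m/s; transfer-periapsis v_p = √[μ(2/r₁ − 1/a_t)] = 4224 m/s.
Δv₁ = v_p − v_c1 = 843.0 m/s.
At r₂: circular v_c2 = √(μ/r₂) = 1794 m/s; transfer-apoapsis v_a = √[μ(2/r₂ − 1/a_t)] = 1189 m/s.
Δv₂ = v_c2 − v_a = 604.9 m/s.
Total Δv = Δv₁ + Δv₂ = 1448 m/s = 1.448 km/s.

Δv_total ≈ 1.45 km/s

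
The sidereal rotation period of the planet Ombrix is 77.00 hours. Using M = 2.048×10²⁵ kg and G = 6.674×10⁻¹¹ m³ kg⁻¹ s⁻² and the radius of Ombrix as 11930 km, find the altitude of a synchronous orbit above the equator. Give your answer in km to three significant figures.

μ = GM = 6.674×10⁻¹¹ × 2.048×10²⁵ = 1.367×10¹⁵ m³/s².
T = 77.00 hours = 2.772×10⁵ s.
A synchronous orbit has period T, so by Kepler's third law a = (μT²/4π²)^(1/3).
μT²/4π² = 1.367×10¹⁵ × (2.772×10⁵)² / 39.48 = 2.660×10²⁴ m³.
a = 1.386×10⁸ m = 1.3856×10⁵ km.
Altitude h = a − R = 1.3856×10⁵ − 11930 = 1.2663×10⁵ km.

h_sync ≈ 1.27×10⁵ km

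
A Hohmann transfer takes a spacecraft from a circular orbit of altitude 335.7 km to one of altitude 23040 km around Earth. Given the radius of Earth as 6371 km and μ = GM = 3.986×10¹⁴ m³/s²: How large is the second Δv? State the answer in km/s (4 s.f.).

r₁ = 6371 + 335.7 = 6706.7 km = 6.7067×10⁶ m.
r₂ = 6371 + 23040 = 29411 km = 2.9411×10⁷ m.
Transfer ellipse a_t = (r₁ + r₂)/2 = 1.806×10⁷ m.
At r₁: circular v_c1 = √(μ/r₁) = 7709 m/s; transfer-perigee v_p = √[μ(2/r₁ − 1/a_t)] = 9838 m/s.
At r₂: circular v_c2 = √(μ/r₂) = 3681 m/s; transfer-apogee v_a = √[μ(2/r₂ − 1/a_t)] = 2243 m/s.
Δv₂ = v_c2 − v_a = 1438 m/s.
= 1.438 km/s.

Δv ≈ 1.438 km/s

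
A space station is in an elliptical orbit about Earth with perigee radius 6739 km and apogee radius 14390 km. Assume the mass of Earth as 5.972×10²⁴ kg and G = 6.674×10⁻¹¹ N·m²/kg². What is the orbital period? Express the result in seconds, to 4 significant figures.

μ = GM = 6.674×10⁻¹¹ × 5.972×10²⁴ = 3.986×10¹⁴ m³/s².
Semi-major axis a = (r_p + r_a)/2 = (6739.0 + 14390)/2 = 10564 km = 1.056×10⁷ m.
By Kepler's third law T = 2π√(a³/μ) = 2π × 1.720×10³ = 1.081×10⁴ s.

T ≈ 10810 seconds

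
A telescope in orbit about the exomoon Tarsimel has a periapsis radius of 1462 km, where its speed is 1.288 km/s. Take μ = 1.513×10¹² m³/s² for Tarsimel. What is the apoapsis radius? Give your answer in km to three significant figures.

apoapsis radius ≈ 5900 km

r_p = 1.462×10⁶ m.
Specific energy ε = v²/2 − μ/r = -2.054×10⁵ J/kg, so a = −μ/(2ε) = 3.683×10⁶ m.
The apsides satisfy r_p + r_a = 2a, so the apoapsis radius is 2a − r_p = 5.904×10⁶ m = 5903.7 km.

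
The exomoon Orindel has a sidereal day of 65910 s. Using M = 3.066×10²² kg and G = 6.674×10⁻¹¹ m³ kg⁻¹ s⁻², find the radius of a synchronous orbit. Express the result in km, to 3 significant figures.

μ = GM = 6.674×10⁻¹¹ × 3.066×10²² = 2.046×10¹² m³/s².
A synchronous orbit has period T, so by Kepler's third law a = (μT²/4π²)^(1/3).
μT²/4π² = 2.046×10¹² × (6.591×10⁴)² / 39.48 = 2.252×10²⁰ m³.
a = 6.084×10⁶ m = 6083.7 km.

r_sync ≈ 6080 km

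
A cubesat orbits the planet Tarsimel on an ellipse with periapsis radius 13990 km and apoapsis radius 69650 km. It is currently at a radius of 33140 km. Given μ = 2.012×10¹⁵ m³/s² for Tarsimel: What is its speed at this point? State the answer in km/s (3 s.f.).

v ≈ 8.56 km/s

Semi-major axis a = (r_p + r_a)/2 = 41820 km = 4.182×10⁷ m.
Vis-viva: v² = μ(2/r − 1/a) = 2.012×10¹⁵ × (6.035×10⁻⁸ − 2.391×10⁻⁸) = 7.331×10⁷ m²/s².
v = 8562 m/s = 8.562 km/s.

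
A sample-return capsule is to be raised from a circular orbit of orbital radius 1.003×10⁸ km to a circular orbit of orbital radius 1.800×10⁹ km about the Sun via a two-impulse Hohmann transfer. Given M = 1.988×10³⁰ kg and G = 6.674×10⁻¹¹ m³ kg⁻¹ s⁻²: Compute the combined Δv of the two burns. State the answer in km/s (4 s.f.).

Δv_total ≈ 19.49 km/s

μ = GM = 6.674×10⁻¹¹ × 1.988×10³⁰ = 1.327×10²⁰ m³/s².
r₁ = 1.003×10⁸ km = 1.003×10¹¹ m.
r₂ = 1.800×10⁹ km = 1.800×10¹² m.
Transfer ellipse a_t = (r₁ + r₂)/2 = 9.502×10¹¹ m.
At r₁: circular v_c1 = √(μ/r₁) = 36370 m/s; transfer-perihelion v_p = √[μ(2/r₁ − 1/a_t)] = 50060 m/s.
Δv₁ = v_p − v_c1 = 13690 m/s.
At r₂: circular v_c2 = √(μ/r₂) = 8585 m/s; transfer-aphelion v_a = √[μ(2/r₂ − 1/a_t)] = 2789 m/s.
Δv₂ = v_c2 − v_a = 5796 m/s.
Total Δv = Δv₁ + Δv₂ = 19490 m/s = 19.49 km/s.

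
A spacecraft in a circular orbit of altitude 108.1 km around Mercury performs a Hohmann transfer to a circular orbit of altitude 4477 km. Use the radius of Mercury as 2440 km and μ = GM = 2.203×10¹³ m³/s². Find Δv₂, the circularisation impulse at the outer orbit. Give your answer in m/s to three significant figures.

r₁ = 2440 + 108.1 = 2548.1 km = 2.5481×10⁶ m.
r₂ = 2440 + 4477 = 6917.0 km = 6.9170×10⁶ m.
Transfer ellipse a_t = (r₁ + r₂)/2 = 4.733×10⁶ m.
At r₁: circular v_c1 = √(μ/r₁) = 2940 m/s; transfer-periherm v_p = √[μ(2/r₁ − 1/a_t)] = 3555 m/s.
At r₂: circular v_c2 = √(μ/r₂) = 1785 m/s; transfer-apoherm v_a = √[μ(2/r₂ − 1/a_t)] = 1310 m/s.
Δv₂ = v_c2 − v_a = 475.1 m/s.

Δv ≈ 475 m/s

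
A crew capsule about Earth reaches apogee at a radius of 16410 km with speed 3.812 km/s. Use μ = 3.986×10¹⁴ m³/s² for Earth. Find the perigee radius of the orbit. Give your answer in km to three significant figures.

perigee radius ≈ 7000 km

r_a = 1.641×10⁷ m.
Specific energy ε = v²/2 − μ/r = -1.702×10⁷ J/kg, so a = −μ/(2ε) = 1.171×10⁷ m.
The apsides satisfy r_p + r_a = 2a, so the perigee radius is 2a − r_a = 7.003×10⁶ m = 7003.5 km.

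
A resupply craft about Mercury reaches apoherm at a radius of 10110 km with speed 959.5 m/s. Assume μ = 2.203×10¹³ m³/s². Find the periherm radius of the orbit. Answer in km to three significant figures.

r_a = 1.011×10⁷ m.
Specific energy ε = v²/2 − μ/r = -1.719×10⁶ J/kg, so a = −μ/(2ε) = 6.409×10⁶ m.
The apsides satisfy r_p + r_a = 2a, so the periherm radius is 2a − r_a = 2.708×10⁶ m = 2707.7 km.

periherm radius ≈ 2710 km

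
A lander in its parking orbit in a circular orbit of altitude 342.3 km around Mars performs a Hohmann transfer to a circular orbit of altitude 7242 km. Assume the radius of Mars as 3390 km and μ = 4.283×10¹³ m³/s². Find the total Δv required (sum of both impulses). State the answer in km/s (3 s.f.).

r₁ = 3390 + 342.3 = 3732.3 km = 3.7323×10⁶ m.
r₂ = 3390 + 7242 = 10632 km = 1.0632×10⁷ m.
Transfer ellipse a_t = (r₁ + r₂)/2 = 7.182×10⁶ m.
At r₁: circular v_c1 = √(μ/r₁) = 3388 m/s; transfer-periapsis v_p = √[μ(2/r₁ − 1/a_t)] = 4122 m/s.
Δv₁ = v_p − v_c1 = 734.1 m/s.
At r₂: circular v_c2 = √(μ/r₂) = 2007 m/s; transfer-apoapsis v_a = √[μ(2/r₂ − 1/a_t)] = 1447 m/s.
Δv₂ = v_c2 − v_a = 560.2 m/s.
Total Δv = Δv₁ + Δv₂ = 1294 m/s = 1.294 km/s.

Δv_total ≈ 1.29 km/s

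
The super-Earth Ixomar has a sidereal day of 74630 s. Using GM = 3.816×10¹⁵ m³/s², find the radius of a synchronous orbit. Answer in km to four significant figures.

A synchronous orbit has period T, so by Kepler's third law a = (μT²/4π²)^(1/3).
μT²/4π² = 3.816×10¹⁵ × (7.463×10⁴)² / 39.48 = 5.384×10²³ m³.
a = 8.135×10⁷ m = 81350 km.

r_sync ≈ 81350 km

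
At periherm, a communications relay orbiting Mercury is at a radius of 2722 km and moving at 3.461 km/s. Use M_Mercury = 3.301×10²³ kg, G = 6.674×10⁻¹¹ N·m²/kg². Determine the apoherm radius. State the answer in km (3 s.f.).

μ = GM = 6.674×10⁻¹¹ × 3.301×10²³ = 2.203×10¹³ m³/s².
r_p = 2.722×10⁶ m.
Specific energy ε = v²/2 − μ/r = -2.104×10⁶ J/kg, so a = −μ/(2ε) = 5.235×10⁶ m.
The apsides satisfy r_p + r_a = 2a, so the apoherm radius is 2a − r_p = 7.747×10⁶ m = 7747.1 km.

apoherm radius ≈ 7750 km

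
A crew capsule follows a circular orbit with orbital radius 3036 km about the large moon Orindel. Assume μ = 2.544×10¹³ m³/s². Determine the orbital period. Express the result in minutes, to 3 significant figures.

r = 3036 km = 3.036×10⁶ m.
Kepler's third law: T = 2π√(r³/μ) = 2π√((3.036×10⁶)³ / 2.544×10¹³).
r³/μ = 1.100×10⁶ s², so T = 2π × 1.049×10³ = 6.590×10³ s.
Converting: 6.590×10³ s ÷ 60.00 = 109.8 minutes.

T ≈ 110 minutes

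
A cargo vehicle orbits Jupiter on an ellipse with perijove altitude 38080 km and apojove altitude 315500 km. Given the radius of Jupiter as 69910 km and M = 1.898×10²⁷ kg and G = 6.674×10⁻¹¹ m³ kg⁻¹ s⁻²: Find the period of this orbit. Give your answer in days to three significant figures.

T ≈ 0.792 days

μ = GM = 6.674×10⁻¹¹ × 1.898×10²⁷ = 1.267×10¹⁷ m³/s².
r_p = 69910 + 38080 = 107990 km = 1.0799×10⁸ m.
r_a = 69910 + 315500 = 385410 km = 3.8541×10⁸ m.
Semi-major axis a = (r_p + r_a)/2 = (1.0799×10⁵ + 3.8541×10⁵)/2 = 2.4670×10⁵ km = 2.467×10⁸ m.
By Kepler's third law T = 2π√(a³/μ) = 2π × 1.089×10⁴ = 6.841×10⁴ s.
= 0.7917 days.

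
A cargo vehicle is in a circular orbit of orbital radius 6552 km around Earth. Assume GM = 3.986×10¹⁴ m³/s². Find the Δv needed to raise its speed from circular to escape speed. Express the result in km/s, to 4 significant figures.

r = 6552 km = 6.552×10⁶ m.
Circular speed v_c = √(μ/r) = 7800 m/s.
Escape speed v_esc = √(2μ/r) = √2 × v_c = 11030 m/s.
Δv = v_esc − v_c = 3231 m/s = 3.231 km/s.

Δv ≈ 3.231 km/s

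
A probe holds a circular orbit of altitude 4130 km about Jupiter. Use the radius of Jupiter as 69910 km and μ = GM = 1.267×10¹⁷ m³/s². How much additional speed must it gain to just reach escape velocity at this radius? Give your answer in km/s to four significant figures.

Δv ≈ 17.13 km/s

r = 69910 + 4130 = 74040 km = 7.4040×10⁷ m.
Circular speed v_c = √(μ/r) = 41370 m/s.
Escape speed v_esc = √(2μ/r) = √2 × v_c = 58500 m/s.
Δv = v_esc − v_c = 17130 m/s = 17.13 km/s.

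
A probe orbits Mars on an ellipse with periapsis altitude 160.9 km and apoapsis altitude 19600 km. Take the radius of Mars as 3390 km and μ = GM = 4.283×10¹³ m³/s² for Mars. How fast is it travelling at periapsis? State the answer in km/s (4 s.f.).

r_p = 3390 + 160.9 = 3550.9 km = 3.5509×10⁶ m.
r_a = 3390 + 19600 = 22990 km = 2.2990×10⁷ m.
Semi-major axis a = (r_p + r_a)/2 = 13270 km = 1.327×10⁷ m.
Vis-viva: v² = μ(2/r − 1/a) = 4.283×10¹³ × (5.632×10⁻⁷ − 7.536×10⁻⁸) = 2.090×10⁷ m²/s².
v = 4571 m/s = 4.571 km/s.

v ≈ 4.571 km/s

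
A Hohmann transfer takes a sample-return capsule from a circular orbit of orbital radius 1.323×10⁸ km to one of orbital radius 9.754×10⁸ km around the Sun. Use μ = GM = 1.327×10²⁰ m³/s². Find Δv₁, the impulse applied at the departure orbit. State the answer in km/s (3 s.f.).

r₁ = 1.323×10⁸ km = 1.323×10¹¹ m.
r₂ = 9.754×10⁸ km = 9.754×10¹¹ m.
Transfer ellipse a_t = (r₁ + r₂)/2 = 5.538×10¹¹ m.
At r₁: circular v_c1 = √(μ/r₁) = 31670 m/s; transfer-perihelion v_p = √[μ(2/r₁ − 1/a_t)] = 42030 m/s.
Δv₁ = v_p − v_c1 = 10360 m/s.
= 10.36 km/s.

Δv ≈ 10.4 km/s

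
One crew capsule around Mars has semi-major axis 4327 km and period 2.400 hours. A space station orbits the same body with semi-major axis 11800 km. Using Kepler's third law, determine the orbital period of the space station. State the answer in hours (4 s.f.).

T₂ ≈ 10.81 hours

Kepler's third law: T² ∝ a³, so T₂ = T₁ (a₂/a₁)^(3/2).
a₂/a₁ = 2.727, (a₂/a₁)^(3/2) = 4.503.
T₂ = 2.400 × 4.503 = 10.81 hours.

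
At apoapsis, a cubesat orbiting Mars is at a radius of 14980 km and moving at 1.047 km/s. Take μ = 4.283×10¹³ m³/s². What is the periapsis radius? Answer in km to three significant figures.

periapsis radius ≈ 3550 km

r_a = 1.498×10⁷ m.
Specific energy ε = v²/2 − μ/r = -2.311×10⁶ J/kg, so a = −μ/(2ε) = 9.266×10⁶ m.
The apsides satisfy r_p + r_a = 2a, so the periapsis radius is 2a − r_a = 3.553×10⁶ m = 3552.8 km.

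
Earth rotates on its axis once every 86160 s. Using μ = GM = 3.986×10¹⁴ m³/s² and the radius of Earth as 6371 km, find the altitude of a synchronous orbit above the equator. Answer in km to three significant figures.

A synchronous orbit has period T, so by Kepler's third law a = (μT²/4π²)^(1/3).
μT²/4π² = 3.986×10¹⁴ × (8.616×10⁴)² / 39.48 = 7.495×10²² m³.
a = 4.216×10⁷ m = 42163 km.
Altitude h = a − R = 42163 − 6371 = 35792 km.

h_sync ≈ 35800 km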